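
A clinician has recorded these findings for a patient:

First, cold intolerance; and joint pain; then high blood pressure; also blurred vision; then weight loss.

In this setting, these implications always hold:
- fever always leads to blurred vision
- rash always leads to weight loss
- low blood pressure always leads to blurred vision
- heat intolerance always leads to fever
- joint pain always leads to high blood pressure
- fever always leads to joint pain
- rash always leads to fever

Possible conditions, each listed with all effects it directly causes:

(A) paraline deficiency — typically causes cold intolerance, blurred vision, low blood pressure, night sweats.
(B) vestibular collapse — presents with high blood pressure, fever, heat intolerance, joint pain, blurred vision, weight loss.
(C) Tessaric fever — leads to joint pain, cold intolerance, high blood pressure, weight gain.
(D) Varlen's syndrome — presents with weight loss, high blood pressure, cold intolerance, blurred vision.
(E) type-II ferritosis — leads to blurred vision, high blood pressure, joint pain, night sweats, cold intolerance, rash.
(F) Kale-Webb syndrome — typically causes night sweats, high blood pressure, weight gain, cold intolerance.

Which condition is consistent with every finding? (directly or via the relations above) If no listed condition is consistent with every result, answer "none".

E

Checking each candidate against the observations:
(A) paraline deficiency — fails on joint pain, high blood pressure, weight loss (predicts low blood pressure, not high blood pressure)
(B) vestibular collapse — cold intolerance NO; joint pain yes; high blood pressure yes; blurred vision yes; weight loss yes
(C) Tessaric fever — cold intolerance yes; joint pain yes; high blood pressure yes; blurred vision NO; weight loss NO
(D) Varlen's syndrome — cold intolerance yes; joint pain NO; high blood pressure yes; blurred vision yes; weight loss yes
(E) type-II ferritosis — accounts for every observation (weight loss by rash → weight loss)
(F) Kale-Webb syndrome — cold intolerance yes; joint pain NO; high blood pressure yes; blurred vision NO; weight loss NO
Only (E) is consistent with every observation.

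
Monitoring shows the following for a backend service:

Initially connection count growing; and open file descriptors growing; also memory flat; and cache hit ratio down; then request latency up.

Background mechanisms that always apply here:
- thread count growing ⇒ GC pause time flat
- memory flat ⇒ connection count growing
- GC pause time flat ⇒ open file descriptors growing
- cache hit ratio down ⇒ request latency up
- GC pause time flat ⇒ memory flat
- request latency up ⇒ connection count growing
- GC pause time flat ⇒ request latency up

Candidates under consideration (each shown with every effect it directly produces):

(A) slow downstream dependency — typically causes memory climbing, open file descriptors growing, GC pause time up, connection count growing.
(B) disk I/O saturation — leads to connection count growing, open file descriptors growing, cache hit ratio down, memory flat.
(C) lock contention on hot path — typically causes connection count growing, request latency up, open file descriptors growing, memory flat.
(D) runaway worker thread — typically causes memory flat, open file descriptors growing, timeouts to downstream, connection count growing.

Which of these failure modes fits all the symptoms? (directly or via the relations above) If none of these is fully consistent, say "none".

Checking each candidate against the observations:
(A) slow downstream dependency — fails on memory flat, cache hit ratio down, request latency up (predicts memory climbing, not memory flat)
(B) disk I/O saturation — accounts for every observation (request latency up via cache hit ratio down → request latency up)
(C) lock contention on hot path — connection count growing ✓; open file descriptors growing ✓; memory flat ✓; cache hit ratio down ✗; request latency up ✓
(D) runaway worker thread — connection count growing ✓; open file descriptors growing ✓; memory flat ✓; cache hit ratio down ✗; request latency up ✗
(B) is the only candidate with no mismatches.

B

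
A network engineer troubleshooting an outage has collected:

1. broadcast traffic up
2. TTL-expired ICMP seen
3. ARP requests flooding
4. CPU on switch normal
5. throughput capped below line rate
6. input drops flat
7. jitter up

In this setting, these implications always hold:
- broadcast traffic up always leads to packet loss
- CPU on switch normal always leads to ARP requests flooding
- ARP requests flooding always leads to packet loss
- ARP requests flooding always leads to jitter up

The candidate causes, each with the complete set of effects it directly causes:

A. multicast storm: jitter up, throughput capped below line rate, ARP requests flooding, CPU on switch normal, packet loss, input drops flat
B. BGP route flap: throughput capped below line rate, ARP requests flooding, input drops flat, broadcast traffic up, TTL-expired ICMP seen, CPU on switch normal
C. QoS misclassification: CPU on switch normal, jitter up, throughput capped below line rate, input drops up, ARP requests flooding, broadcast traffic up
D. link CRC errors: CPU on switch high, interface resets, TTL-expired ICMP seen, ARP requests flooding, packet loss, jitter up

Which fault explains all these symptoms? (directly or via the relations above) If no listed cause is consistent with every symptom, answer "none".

B

Testing each hypothesis:
(A) multicast storm — broadcast traffic up ✗; TTL-expired ICMP seen ✗; ARP requests flooding ✓; CPU on switch normal ✓; throughput capped below line rate ✓; input drops flat ✓; jitter up ✓
(B) BGP route flap — accounts for every observation (jitter up through ARP requests flooding → jitter up)
(C) QoS misclassification — broadcast traffic up ✓; TTL-expired ICMP seen ✗; ARP requests flooding ✓; CPU on switch normal ✓; throughput capped below line rate ✓; input drops flat ✗; jitter up ✓
(D) link CRC errors — fails on broadcast traffic up, CPU on switch normal, throughput capped below line rate, input drops flat (predicts CPU on switch high, not CPU on switch normal)
(B) is the only candidate with no mismatches.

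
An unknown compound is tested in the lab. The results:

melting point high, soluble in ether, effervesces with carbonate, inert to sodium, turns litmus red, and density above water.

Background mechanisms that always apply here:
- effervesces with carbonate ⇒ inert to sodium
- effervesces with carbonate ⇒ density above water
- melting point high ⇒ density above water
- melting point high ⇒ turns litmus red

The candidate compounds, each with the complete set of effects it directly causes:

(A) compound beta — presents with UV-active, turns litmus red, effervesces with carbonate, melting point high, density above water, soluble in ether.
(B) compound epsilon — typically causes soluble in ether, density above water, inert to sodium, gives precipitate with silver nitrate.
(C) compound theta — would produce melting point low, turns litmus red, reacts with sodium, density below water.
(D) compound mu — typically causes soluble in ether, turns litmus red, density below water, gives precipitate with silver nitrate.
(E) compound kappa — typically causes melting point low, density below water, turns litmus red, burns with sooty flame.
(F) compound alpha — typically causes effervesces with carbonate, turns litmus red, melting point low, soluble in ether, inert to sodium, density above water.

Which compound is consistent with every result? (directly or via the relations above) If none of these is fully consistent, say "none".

A

For each candidate, compare predicted effects to what was observed:
(A) compound beta — accounts for every observation (inert to sodium by effervesces with carbonate → inert to sodium)
(B) compound epsilon — melting point high -; soluble in ether +; effervesces with carbonate -; inert to sodium +; turns litmus red -; density above water +
(C) compound theta — melting point high -; soluble in ether -; effervesces with carbonate -; inert to sodium -; turns litmus red +; density above water -
(D) compound mu — melting point high -; soluble in ether +; effervesces with carbonate -; inert to sodium -; turns litmus red +; density above water -
(E) compound kappa — melting point high -; soluble in ether -; effervesces with carbonate -; inert to sodium -; turns litmus red +; density above water -
(F) compound alpha — fails on melting point high (predicts melting point low, not melting point high)
(A) is the only candidate with no mismatches.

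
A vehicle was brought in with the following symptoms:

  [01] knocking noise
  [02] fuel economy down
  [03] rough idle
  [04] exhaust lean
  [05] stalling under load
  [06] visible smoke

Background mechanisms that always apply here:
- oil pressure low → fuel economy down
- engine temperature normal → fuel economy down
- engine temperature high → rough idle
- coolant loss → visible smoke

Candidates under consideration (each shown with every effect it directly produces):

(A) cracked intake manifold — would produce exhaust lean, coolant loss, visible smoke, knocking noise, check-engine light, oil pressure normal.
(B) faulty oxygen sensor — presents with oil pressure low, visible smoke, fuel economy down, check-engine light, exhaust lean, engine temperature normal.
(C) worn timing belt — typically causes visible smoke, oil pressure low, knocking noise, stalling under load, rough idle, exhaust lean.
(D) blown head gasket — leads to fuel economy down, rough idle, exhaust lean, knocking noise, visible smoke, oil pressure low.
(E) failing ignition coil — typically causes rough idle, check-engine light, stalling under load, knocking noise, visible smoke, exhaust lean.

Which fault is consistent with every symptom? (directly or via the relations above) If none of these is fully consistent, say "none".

Checking each candidate against the observations:
(A) cracked intake manifold — does not account for fuel economy down, rough idle, stalling under load
(B) faulty oxygen sensor — knocking noise -; fuel economy down +; rough idle -; exhaust lean +; stalling under load -; visible smoke +
(C) worn timing belt — knocking noise +; fuel economy down + (via oil pressure low → fuel economy down); rough idle +; exhaust lean +; stalling under load +; visible smoke +
(D) blown head gasket — does not account for stalling under load
(E) failing ignition coil — knocking noise +; fuel economy down -; rough idle +; exhaust lean +; stalling under load +; visible smoke +
Only (C) is consistent with every observation.

C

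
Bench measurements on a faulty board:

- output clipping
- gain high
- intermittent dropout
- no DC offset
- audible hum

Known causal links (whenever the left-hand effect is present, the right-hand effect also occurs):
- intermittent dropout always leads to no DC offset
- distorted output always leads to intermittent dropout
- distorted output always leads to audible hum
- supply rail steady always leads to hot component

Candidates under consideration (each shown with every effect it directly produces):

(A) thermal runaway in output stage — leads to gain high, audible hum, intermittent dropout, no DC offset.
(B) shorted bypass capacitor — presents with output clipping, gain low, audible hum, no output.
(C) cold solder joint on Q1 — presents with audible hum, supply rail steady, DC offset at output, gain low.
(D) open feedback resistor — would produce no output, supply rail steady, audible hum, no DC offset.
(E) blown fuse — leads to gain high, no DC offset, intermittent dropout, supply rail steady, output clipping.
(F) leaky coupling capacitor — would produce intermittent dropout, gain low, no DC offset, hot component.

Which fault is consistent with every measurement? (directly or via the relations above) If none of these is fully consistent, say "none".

Per-candidate check:
(A) thermal runaway in output stage — output clipping ✗; gain high ✓; intermittent dropout ✓; no DC offset ✓; audible hum ✓
(B) shorted bypass capacitor — output clipping ✓; gain high ✗; intermittent dropout ✗; no DC offset ✗; audible hum ✓
(C) cold solder joint on Q1 — output clipping ✗; gain high ✗; intermittent dropout ✗; no DC offset ✗; audible hum ✓
(D) open feedback resistor — does not account for output clipping, gain high, intermittent dropout
(E) blown fuse — does not account for audible hum
(F) leaky coupling capacitor — output clipping ✗; gain high ✗; intermittent dropout ✓; no DC offset ✓; audible hum ✗
No candidate is consistent with all observations.

none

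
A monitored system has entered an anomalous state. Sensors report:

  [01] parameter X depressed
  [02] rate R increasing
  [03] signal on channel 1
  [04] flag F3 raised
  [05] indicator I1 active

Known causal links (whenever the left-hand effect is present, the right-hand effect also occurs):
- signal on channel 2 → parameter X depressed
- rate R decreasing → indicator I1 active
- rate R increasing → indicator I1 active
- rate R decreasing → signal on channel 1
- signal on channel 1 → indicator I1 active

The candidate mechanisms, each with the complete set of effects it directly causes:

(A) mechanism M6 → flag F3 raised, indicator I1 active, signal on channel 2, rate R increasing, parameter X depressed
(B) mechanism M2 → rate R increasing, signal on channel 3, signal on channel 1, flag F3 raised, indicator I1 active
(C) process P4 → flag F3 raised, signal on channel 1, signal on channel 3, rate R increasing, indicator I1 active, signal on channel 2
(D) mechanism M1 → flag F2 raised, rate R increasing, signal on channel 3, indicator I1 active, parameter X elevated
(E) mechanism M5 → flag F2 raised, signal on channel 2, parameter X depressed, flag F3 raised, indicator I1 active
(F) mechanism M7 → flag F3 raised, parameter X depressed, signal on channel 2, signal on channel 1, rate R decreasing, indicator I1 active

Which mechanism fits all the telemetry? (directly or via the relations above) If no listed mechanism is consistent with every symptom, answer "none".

Checking each candidate against the observations:
(A) mechanism M6 — parameter X depressed +; rate R increasing +; signal on channel 1 -; flag F3 raised +; indicator I1 active +
(B) mechanism M2 — parameter X depressed -; rate R increasing +; signal on channel 1 +; flag F3 raised +; indicator I1 active +
(C) process P4 — accounts for every observation (parameter X depressed through signal on channel 2 → parameter X depressed)
(D) mechanism M1 — parameter X depressed -; rate R increasing +; signal on channel 1 -; flag F3 raised -; indicator I1 active +
(E) mechanism M5 — parameter X depressed +; rate R increasing -; signal on channel 1 -; flag F3 raised +; indicator I1 active +
(F) mechanism M7 — parameter X depressed +; rate R increasing -; signal on channel 1 +; flag F3 raised +; indicator I1 active +
(C) is the only candidate with no mismatches.

C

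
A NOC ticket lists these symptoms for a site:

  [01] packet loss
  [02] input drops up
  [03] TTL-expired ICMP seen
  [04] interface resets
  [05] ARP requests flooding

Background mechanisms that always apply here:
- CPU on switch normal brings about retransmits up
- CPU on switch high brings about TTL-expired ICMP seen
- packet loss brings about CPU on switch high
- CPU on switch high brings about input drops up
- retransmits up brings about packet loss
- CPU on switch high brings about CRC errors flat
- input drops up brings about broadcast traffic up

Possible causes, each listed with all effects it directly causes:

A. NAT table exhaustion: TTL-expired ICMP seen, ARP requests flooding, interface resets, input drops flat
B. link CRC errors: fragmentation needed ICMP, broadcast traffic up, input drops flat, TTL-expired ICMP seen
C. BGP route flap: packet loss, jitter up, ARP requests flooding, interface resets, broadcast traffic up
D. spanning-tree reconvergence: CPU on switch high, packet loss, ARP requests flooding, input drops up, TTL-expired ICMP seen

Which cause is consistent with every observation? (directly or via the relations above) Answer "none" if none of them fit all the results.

For each candidate, compare predicted effects to what was observed:
(A) NAT table exhaustion — fails on packet loss, input drops up (predicts input drops flat, not input drops up)
(B) link CRC errors — packet loss NO; input drops up NO; TTL-expired ICMP seen yes; interface resets NO; ARP requests flooding NO
(C) BGP route flap — packet loss yes; input drops up yes (via packet loss → CPU on switch high → input drops up); TTL-expired ICMP seen yes (via packet loss → CPU on switch high → TTL-expired ICMP seen); interface resets yes; ARP requests flooding yes
(D) spanning-tree reconvergence — does not account for interface resets
Only (C) is consistent with every observation.

C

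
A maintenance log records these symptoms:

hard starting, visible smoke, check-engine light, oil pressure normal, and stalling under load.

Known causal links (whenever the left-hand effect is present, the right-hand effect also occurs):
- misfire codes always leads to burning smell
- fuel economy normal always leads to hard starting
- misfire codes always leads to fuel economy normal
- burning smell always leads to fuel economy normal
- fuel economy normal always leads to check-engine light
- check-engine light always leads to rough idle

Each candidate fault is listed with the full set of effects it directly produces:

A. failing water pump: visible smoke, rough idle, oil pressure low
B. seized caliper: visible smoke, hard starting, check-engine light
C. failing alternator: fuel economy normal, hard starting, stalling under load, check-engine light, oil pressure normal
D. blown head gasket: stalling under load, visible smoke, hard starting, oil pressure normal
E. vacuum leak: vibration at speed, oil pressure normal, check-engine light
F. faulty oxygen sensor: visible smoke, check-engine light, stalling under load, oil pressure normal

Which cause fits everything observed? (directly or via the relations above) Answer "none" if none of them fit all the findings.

none

For each candidate, compare predicted effects to what was observed:
(A) failing water pump — hard starting miss; visible smoke match; check-engine light miss; oil pressure normal miss; stalling under load miss
(B) seized caliper — does not account for oil pressure normal, stalling under load
(C) failing alternator — does not account for visible smoke
(D) blown head gasket — does not account for check-engine light
(E) vacuum leak — does not account for hard starting, visible smoke, stalling under load
(F) faulty oxygen sensor — hard starting miss; visible smoke match; check-engine light match; oil pressure normal match; stalling under load match
Every candidate fails on at least one observation.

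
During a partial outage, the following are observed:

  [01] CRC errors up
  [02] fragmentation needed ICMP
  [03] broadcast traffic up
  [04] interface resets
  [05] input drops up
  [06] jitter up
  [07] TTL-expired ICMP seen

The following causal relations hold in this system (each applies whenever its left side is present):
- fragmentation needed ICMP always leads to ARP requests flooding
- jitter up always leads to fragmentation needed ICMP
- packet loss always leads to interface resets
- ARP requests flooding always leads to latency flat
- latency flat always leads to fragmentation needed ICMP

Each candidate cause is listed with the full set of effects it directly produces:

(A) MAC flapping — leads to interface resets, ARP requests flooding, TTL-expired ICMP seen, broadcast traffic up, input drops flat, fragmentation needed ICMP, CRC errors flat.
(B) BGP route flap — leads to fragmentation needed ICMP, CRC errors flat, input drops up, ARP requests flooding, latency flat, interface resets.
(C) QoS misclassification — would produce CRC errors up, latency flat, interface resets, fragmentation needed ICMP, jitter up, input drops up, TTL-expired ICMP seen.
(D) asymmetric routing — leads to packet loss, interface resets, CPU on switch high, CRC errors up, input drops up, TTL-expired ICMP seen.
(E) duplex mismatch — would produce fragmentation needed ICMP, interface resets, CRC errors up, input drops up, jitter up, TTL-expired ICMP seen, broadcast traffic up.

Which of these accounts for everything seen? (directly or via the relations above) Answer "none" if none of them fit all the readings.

E

Checking each candidate against the observations:
(A) MAC flapping — CRC errors up -; fragmentation needed ICMP +; broadcast traffic up +; interface resets +; input drops up -; jitter up -; TTL-expired ICMP seen +
(B) BGP route flap — fails on CRC errors up, broadcast traffic up, jitter up, TTL-expired ICMP seen (predicts CRC errors flat, not CRC errors up)
(C) QoS misclassification — does not account for broadcast traffic up
(D) asymmetric routing — CRC errors up +; fragmentation needed ICMP -; broadcast traffic up -; interface resets +; input drops up +; jitter up -; TTL-expired ICMP seen +
(E) duplex mismatch — CRC errors up +; fragmentation needed ICMP +; broadcast traffic up +; interface resets +; input drops up +; jitter up +; TTL-expired ICMP seen +
(E) is the only candidate with no mismatches.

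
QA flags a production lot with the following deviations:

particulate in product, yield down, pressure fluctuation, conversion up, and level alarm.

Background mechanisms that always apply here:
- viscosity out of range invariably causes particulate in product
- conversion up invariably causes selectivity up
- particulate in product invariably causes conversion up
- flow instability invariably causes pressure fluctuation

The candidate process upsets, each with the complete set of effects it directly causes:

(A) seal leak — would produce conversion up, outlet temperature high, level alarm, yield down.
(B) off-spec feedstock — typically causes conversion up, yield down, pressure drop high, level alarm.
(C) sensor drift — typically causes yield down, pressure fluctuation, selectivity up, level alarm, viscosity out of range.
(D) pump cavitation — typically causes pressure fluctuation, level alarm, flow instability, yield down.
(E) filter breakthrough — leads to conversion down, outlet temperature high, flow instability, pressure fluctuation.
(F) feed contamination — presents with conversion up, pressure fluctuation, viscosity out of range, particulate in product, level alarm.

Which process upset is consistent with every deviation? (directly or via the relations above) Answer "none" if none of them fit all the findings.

Per-candidate check:
(A) seal leak — particulate in product NO; yield down yes; pressure fluctuation NO; conversion up yes; level alarm yes
(B) off-spec feedstock — does not account for particulate in product, pressure fluctuation
(C) sensor drift — particulate in product yes (by viscosity out of range → particulate in product); yield down yes; pressure fluctuation yes; conversion up yes (by viscosity out of range → particulate in product → conversion up); level alarm yes
(D) pump cavitation — does not account for particulate in product, conversion up
(E) filter breakthrough — particulate in product NO; yield down NO; pressure fluctuation yes; conversion up NO; level alarm NO
(F) feed contamination — particulate in product yes; yield down NO; pressure fluctuation yes; conversion up yes; level alarm yes
Only (C) is consistent with every observation.

C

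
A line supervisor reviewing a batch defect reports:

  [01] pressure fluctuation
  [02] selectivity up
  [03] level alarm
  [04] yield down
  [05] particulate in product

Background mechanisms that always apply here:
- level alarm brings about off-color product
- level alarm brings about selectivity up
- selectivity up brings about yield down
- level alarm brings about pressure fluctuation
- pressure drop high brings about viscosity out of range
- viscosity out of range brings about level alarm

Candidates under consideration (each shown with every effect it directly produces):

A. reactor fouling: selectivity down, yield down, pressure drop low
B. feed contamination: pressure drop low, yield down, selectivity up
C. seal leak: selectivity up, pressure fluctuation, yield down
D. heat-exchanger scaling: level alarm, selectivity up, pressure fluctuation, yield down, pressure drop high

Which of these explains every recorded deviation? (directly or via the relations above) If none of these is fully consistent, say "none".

Checking each candidate against the observations:
(A) reactor fouling — pressure fluctuation NO; selectivity up NO; level alarm NO; yield down yes; particulate in product NO
(B) feed contamination — does not account for pressure fluctuation, level alarm, particulate in product
(C) seal leak — pressure fluctuation yes; selectivity up yes; level alarm NO; yield down yes; particulate in product NO
(D) heat-exchanger scaling — pressure fluctuation yes; selectivity up yes; level alarm yes; yield down yes; particulate in product NO
No candidate is consistent with all observations.

none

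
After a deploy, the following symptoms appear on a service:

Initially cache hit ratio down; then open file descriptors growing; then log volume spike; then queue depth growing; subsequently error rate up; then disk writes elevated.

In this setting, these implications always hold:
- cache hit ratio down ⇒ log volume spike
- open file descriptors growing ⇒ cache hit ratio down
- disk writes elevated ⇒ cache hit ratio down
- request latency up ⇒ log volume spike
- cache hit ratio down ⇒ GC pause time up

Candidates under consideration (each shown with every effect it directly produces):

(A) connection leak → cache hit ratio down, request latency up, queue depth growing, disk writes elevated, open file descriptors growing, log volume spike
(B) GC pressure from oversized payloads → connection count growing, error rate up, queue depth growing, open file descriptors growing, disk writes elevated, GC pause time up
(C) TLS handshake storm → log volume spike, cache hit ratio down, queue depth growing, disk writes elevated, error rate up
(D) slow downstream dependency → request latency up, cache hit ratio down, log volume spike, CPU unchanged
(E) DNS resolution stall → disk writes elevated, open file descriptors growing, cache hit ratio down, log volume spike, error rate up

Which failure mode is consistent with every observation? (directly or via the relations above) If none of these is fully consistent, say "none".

Per-candidate check:
(A) connection leak — cache hit ratio down match; open file descriptors growing match; log volume spike match; queue depth growing match; error rate up miss; disk writes elevated match
(B) GC pressure from oversized payloads — cache hit ratio down match (by open file descriptors growing → cache hit ratio down); open file descriptors growing match; log volume spike match (by open file descriptors growing → cache hit ratio down → log volume spike); queue depth growing match; error rate up match; disk writes elevated match
(C) TLS handshake storm — cache hit ratio down match; open file descriptors growing miss; log volume spike match; queue depth growing match; error rate up match; disk writes elevated match
(D) slow downstream dependency — does not account for open file descriptors growing, queue depth growing, error rate up, disk writes elevated
(E) DNS resolution stall — does not account for queue depth growing
Only (B) is consistent with every observation.

B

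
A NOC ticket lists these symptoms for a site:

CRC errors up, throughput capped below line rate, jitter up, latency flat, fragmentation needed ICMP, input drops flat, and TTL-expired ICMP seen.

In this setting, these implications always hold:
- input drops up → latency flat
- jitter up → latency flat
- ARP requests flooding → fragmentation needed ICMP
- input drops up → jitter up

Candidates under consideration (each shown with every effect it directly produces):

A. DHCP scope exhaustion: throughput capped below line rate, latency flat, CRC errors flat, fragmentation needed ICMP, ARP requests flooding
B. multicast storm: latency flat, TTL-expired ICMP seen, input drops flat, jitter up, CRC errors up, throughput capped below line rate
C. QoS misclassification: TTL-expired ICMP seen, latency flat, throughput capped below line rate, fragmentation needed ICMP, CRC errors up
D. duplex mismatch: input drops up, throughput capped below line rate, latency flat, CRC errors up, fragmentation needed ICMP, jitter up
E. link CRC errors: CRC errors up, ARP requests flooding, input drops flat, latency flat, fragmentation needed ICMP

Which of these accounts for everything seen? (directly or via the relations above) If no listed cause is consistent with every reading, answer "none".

none

For each candidate, compare predicted effects to what was observed:
(A) DHCP scope exhaustion — fails on CRC errors up, jitter up, input drops flat, TTL-expired ICMP seen (predicts CRC errors flat, not CRC errors up)
(B) multicast storm — CRC errors up yes; throughput capped below line rate yes; jitter up yes; latency flat yes; fragmentation needed ICMP NO; input drops flat yes; TTL-expired ICMP seen yes
(C) QoS misclassification — CRC errors up yes; throughput capped below line rate yes; jitter up NO; latency flat yes; fragmentation needed ICMP yes; input drops flat NO; TTL-expired ICMP seen yes
(D) duplex mismatch — CRC errors up yes; throughput capped below line rate yes; jitter up yes; latency flat yes; fragmentation needed ICMP yes; input drops flat NO; TTL-expired ICMP seen NO
(E) link CRC errors — CRC errors up yes; throughput capped below line rate NO; jitter up NO; latency flat yes; fragmentation needed ICMP yes; input drops flat yes; TTL-expired ICMP seen NO
No candidate is consistent with all observations.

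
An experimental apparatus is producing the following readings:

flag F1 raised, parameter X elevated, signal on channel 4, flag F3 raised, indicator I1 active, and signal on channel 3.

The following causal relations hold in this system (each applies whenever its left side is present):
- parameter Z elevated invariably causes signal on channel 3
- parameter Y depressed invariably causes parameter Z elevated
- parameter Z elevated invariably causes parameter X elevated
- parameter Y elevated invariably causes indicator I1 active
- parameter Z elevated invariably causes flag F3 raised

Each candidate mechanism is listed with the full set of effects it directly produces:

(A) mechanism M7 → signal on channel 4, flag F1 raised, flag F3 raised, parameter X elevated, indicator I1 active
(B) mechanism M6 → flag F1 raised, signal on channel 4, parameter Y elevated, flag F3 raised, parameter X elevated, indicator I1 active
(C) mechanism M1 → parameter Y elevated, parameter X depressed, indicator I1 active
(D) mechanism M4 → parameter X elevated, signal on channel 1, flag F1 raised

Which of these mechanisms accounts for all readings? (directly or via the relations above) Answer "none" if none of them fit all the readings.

Checking each candidate against the observations:
(A) mechanism M7 — does not account for signal on channel 3
(B) mechanism M6 — does not account for signal on channel 3
(C) mechanism M1 — fails on flag F1 raised, parameter X elevated, signal on channel 4, flag F3 raised, signal on channel 3 (predicts parameter X depressed, not parameter X elevated)
(D) mechanism M4 — flag F1 raised match; parameter X elevated match; signal on channel 4 miss; flag F3 raised miss; indicator I1 active miss; signal on channel 3 miss
None of the listed candidates fits everything.

none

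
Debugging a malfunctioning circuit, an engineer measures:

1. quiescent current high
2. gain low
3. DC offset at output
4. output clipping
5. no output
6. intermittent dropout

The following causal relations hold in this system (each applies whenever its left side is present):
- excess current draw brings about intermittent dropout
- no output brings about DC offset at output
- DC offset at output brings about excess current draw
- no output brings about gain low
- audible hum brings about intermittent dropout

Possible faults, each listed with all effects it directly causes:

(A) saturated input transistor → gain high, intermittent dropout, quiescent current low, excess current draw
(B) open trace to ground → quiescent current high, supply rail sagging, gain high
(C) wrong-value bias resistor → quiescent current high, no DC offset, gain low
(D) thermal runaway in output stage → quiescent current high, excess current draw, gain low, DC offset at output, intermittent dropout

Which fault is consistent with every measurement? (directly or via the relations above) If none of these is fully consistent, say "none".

Testing each hypothesis:
(A) saturated input transistor — fails on quiescent current high, gain low, DC offset at output, output clipping, no output (predicts quiescent current low, not quiescent current high; predicts gain high, not gain low)
(B) open trace to ground — quiescent current high +; gain low -; DC offset at output -; output clipping -; no output -; intermittent dropout -
(C) wrong-value bias resistor — quiescent current high +; gain low +; DC offset at output -; output clipping -; no output -; intermittent dropout -
(D) thermal runaway in output stage — quiescent current high +; gain low +; DC offset at output +; output clipping -; no output -; intermittent dropout +
No candidate is consistent with all observations.

none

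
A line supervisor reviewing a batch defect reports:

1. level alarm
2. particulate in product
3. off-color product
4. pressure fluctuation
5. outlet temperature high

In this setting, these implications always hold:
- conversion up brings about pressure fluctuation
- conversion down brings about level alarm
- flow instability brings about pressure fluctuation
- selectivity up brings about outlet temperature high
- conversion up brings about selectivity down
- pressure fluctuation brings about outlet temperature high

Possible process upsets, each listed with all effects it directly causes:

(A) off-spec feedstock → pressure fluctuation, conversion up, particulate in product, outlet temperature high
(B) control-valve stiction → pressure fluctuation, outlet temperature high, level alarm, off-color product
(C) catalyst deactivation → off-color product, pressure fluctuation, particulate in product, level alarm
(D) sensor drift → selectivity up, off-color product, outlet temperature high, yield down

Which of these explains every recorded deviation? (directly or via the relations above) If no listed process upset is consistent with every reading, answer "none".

C

Checking each candidate against the observations:
(A) off-spec feedstock — level alarm NO; particulate in product yes; off-color product NO; pressure fluctuation yes; outlet temperature high yes
(B) control-valve stiction — does not account for particulate in product
(C) catalyst deactivation — level alarm yes; particulate in product yes; off-color product yes; pressure fluctuation yes; outlet temperature high yes (through pressure fluctuation → outlet temperature high)
(D) sensor drift — level alarm NO; particulate in product NO; off-color product yes; pressure fluctuation NO; outlet temperature high yes
(C) alone accounts for all the evidence.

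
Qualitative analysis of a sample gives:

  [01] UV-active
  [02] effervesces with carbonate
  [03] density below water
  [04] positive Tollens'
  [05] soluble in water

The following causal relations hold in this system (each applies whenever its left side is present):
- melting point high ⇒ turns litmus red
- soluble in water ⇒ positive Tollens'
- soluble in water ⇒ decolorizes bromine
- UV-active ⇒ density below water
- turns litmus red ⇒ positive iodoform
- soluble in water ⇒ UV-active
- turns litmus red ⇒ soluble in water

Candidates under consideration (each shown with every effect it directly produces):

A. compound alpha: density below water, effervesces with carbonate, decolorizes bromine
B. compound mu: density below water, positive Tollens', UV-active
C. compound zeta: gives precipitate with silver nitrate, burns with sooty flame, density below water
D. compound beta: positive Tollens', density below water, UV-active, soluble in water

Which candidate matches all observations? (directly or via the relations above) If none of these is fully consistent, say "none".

none

Checking each candidate against the observations:
(A) compound alpha — does not account for UV-active, positive Tollens', soluble in water
(B) compound mu — UV-active match; effervesces with carbonate miss; density below water match; positive Tollens' match; soluble in water miss
(C) compound zeta — does not account for UV-active, effervesces with carbonate, positive Tollens', soluble in water
(D) compound beta — does not account for effervesces with carbonate
Every candidate fails on at least one observation.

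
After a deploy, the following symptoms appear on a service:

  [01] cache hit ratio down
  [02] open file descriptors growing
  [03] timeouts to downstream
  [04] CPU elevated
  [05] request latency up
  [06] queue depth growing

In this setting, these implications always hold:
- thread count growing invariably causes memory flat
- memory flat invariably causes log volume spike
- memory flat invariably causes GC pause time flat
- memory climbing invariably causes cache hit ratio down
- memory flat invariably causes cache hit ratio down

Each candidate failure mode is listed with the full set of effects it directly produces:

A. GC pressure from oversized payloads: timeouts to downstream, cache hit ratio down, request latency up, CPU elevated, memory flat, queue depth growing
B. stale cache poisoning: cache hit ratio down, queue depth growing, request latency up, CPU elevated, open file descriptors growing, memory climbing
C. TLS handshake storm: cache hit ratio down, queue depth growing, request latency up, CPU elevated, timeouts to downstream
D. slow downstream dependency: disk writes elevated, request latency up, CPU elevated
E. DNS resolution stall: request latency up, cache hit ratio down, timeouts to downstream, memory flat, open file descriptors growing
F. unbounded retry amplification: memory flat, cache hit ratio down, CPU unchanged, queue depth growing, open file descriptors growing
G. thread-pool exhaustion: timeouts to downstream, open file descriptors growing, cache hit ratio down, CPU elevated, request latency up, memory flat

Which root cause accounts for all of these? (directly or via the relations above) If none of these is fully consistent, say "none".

Testing each hypothesis:
(A) GC pressure from oversized payloads — does not account for open file descriptors growing
(B) stale cache poisoning — does not account for timeouts to downstream
(C) TLS handshake storm — does not account for open file descriptors growing
(D) slow downstream dependency — cache hit ratio down -; open file descriptors growing -; timeouts to downstream -; CPU elevated +; request latency up +; queue depth growing -
(E) DNS resolution stall — does not account for CPU elevated, queue depth growing
(F) unbounded retry amplification — cache hit ratio down +; open file descriptors growing +; timeouts to downstream -; CPU elevated -; request latency up -; queue depth growing +
(G) thread-pool exhaustion — cache hit ratio down +; open file descriptors growing +; timeouts to downstream +; CPU elevated +; request latency up +; queue depth growing -
No candidate is consistent with all observations.

none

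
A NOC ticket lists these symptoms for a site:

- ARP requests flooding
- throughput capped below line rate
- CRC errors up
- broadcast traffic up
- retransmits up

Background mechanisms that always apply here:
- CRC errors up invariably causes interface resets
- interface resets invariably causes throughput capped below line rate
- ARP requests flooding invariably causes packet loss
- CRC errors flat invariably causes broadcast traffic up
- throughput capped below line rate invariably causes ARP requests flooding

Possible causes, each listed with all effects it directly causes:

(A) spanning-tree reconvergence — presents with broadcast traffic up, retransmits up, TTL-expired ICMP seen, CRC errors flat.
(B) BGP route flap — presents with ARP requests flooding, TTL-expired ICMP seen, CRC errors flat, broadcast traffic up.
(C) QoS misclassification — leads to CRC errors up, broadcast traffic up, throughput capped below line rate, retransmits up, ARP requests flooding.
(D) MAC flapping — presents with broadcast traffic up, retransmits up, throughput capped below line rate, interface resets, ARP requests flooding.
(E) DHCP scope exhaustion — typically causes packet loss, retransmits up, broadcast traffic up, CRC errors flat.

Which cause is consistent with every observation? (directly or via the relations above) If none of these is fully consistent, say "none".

Testing each hypothesis:
(A) spanning-tree reconvergence — fails on ARP requests flooding, throughput capped below line rate, CRC errors up (predicts CRC errors flat, not CRC errors up)
(B) BGP route flap — ARP requests flooding yes; throughput capped below line rate NO; CRC errors up NO; broadcast traffic up yes; retransmits up NO
(C) QoS misclassification — accounts for every observation
(D) MAC flapping — does not account for CRC errors up
(E) DHCP scope exhaustion — ARP requests flooding NO; throughput capped below line rate NO; CRC errors up NO; broadcast traffic up yes; retransmits up yes
(C) alone accounts for all the evidence.

C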